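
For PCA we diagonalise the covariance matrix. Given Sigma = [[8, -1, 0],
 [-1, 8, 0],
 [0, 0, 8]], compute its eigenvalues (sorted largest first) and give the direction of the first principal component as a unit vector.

Step 1 — characteristic polynomial p(λ) = det(λI - Sigma) = λ³ - tr·λ² + c_1·λ - det, where tr = trace, c_1 = sum of the principal 2×2 minors, det = det(Sigma):
  tr = 8 + 8 + 8 = 24,
  c_1 = (8·8 - (-1)²) + (8·8 - (0)²) + (8·8 - (0)²) = 63 + 64 + 64 = 191,
  det = 8·(8·8 - (0)²) - (-1)·((-1)·8 - (0)·(0)) + (0)·((-1)·(0) - 8·(0)) = 8·(64) - (-1)·(-8) + (0)·(0) = 504.
  So p(λ) = λ³ - 24λ² + 191λ - 504.
Step 2 — look for an integer root (rational root theorem: any rational root is an integer divisor of 504). Testing λ = 7:
  p(7) = 343 - 1176 + 1337 - 504 = 0  ✓
  Dividing out (λ - 7): p(λ) = (λ - 7)(λ² - 17λ + 72).
Step 3 — remaining eigenvalues from the quadratic λ² - 17λ + 72 = 0:
  Δ = 17² - 4·72 = 289 - 288 = 1,  λ = (17 ± √1)/2 = (17 ± 1)/2 = 9 or 8.
  Sorted: λ_1 = 9,  λ_2 = 8,  λ_3 = 7  (check: sum = 24 = tr ✓).

Step 4 — unit eigenvector for λ_1 = 9: v spans the null space of (Sigma - λ_1 I), whose rows are
  r_1 = (-1, -1, 0),  r_2 = (-1, -1, 0),  r_3 = (0, 0, -1).
  v is orthogonal to every row, so take v ∝ r_1 × r_3 = ((-1)·(-1) - (0)·(0), (0)·(0) - (-1)·(-1), (-1)·(0) - (-1)·(0)) = (1, -1, 0).
  Let u = (1, -1, 0).
  ||u|| = √((1)² + (-1)² + (0)²) = √(2) ≈ 1.4142,  v_1 = u/||u|| ≈ (0.7071, -0.7071, 0) (||v_1|| = 1).

λ_1 = 9,  λ_2 = 8,  λ_3 = 7;  v_1 ≈ (0.7071, -0.7071, 0)


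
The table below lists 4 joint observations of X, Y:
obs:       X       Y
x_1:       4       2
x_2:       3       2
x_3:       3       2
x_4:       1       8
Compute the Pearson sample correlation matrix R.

Step 1 — column means:
  mean(X) = (4 + 3 + 3 + 1) / 4 = 11/4 = 2.75
  mean(Y) = (2 + 2 + 2 + 8) / 4 = 14/4 = 3.5

Step 2 — sample variances and covariances s[i,j] = (1/(n-1)) · Σ_k (x_{k,i} - mean_i) · (x_{k,j} - mean_j), with n-1 = 3:
  s[X,X] = ((1.25)·(1.25) + (0.25)·(0.25) + (0.25)·(0.25) + (-1.75)·(-1.75)) / 3 = 4.75/3 = 1.5833
  s[X,Y] = ((1.25)·(-1.5) + (0.25)·(-1.5) + (0.25)·(-1.5) + (-1.75)·(4.5)) / 3 = -10.5/3 = -3.5
  s[Y,Y] = ((-1.5)·(-1.5) + (-1.5)·(-1.5) + (-1.5)·(-1.5) + (4.5)·(4.5)) / 3 = 27/3 = 9
  Sample standard deviations s_i = √(s[i,i]):
  s(X) = √(1.5833) = 1.2583
  s(Y) = √(9) = 3

Step 3 — r_{ij} = s_{ij} / (s_i · s_j):
  r[X,X] = 1 (diagonal).
  r[X,Y] = -3.5 / (1.2583 · 3) = -3.5 / 3.7749 = -0.9272
  r[Y,Y] = 1 (diagonal).

R is symmetric with unit diagonal. Assembling:

R = [[1, -0.9272],
 [-0.9272, 1]]


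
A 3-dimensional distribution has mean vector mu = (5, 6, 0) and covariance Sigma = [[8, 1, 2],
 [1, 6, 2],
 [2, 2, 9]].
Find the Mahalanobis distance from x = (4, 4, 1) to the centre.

Step 1 — centre the observation: (x - mu) = (-1, -2, 1).

Step 2 — invert Sigma (cofactor / det for 3×3, or solve directly):
  Sigma^{-1} = [[0.1333, -0.0133, -0.0267],
 [-0.0133, 0.1813, -0.0373],
 [-0.0267, -0.0373, 0.1253]].

Step 3 — form the quadratic (x - mu)^T · Sigma^{-1} · (x - mu):
  Sigma^{-1} · (x - mu) = (-0.1333, -0.3867, 0.2267).
  (x - mu)^T · [Sigma^{-1} · (x - mu)] = (-1)·(-0.1333) + (-2)·(-0.3867) + (1)·(0.2267) = 1.1333.

Step 4 — take square root: d = √(1.1333) ≈ 1.0646.

d(x, mu) = √(1.1333) ≈ 1.0646


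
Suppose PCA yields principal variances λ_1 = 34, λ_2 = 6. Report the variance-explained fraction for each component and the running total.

Step 1 — total variance = trace(Sigma) = Σ λ_i = 34 + 6 = 40.

Step 2 — fraction explained by component i = λ_i / Σ λ:
  PC1: 34/40 = 0.85
  PC2: 6/40 = 0.15

Step 3 — cumulative fraction after k components = (λ_1 + ... + λ_k) / Σ λ:
  k = 1: 34/40 = 0.85
  k = 2: (34 + 6)/40 = 40/40 = 1

Summary (fraction, with percent):

explained: PC1 0.85 (85%), PC2 0.15 (15%);  cumulative: 0.85, 1


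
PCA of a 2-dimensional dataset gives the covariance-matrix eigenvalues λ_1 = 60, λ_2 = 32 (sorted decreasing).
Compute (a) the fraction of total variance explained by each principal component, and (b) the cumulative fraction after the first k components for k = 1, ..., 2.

Step 1 — total variance = trace(Sigma) = Σ λ_i = 60 + 32 = 92.

Step 2 — fraction explained by component i = λ_i / Σ λ:
  PC1: 60/92 = 0.6522
  PC2: 32/92 = 0.3478

Step 3 — cumulative fraction after k components = (λ_1 + ... + λ_k) / Σ λ:
  k = 1: 60/92 = 0.6522
  k = 2: (60 + 32)/92 = 92/92 = 1

Summary (fraction, with percent):

explained: PC1 0.6522 (65.22%), PC2 0.3478 (34.78%);  cumulative: 0.6522, 1


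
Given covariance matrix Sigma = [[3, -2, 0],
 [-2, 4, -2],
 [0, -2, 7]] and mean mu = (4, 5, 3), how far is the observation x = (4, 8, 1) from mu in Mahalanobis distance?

Step 1 — centre the observation: (x - mu) = (0, 3, -2).

Step 2 — invert Sigma (cofactor / det for 3×3, or solve directly):
  Sigma^{-1} = [[0.5455, 0.3182, 0.0909],
 [0.3182, 0.4773, 0.1364],
 [0.0909, 0.1364, 0.1818]].

Step 3 — form the quadratic (x - mu)^T · Sigma^{-1} · (x - mu):
  Sigma^{-1} · (x - mu) = (0.7727, 1.1591, 0.0455).
  (x - mu)^T · [Sigma^{-1} · (x - mu)] = (0)·(0.7727) + (3)·(1.1591) + (-2)·(0.0455) = 3.3864.

Step 4 — take square root: d = √(3.3864) ≈ 1.8402.

d(x, mu) = √(3.3864) ≈ 1.8402


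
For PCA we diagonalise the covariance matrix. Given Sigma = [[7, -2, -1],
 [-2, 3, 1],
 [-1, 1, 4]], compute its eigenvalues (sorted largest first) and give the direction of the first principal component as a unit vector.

Step 1 — characteristic polynomial p(λ) = det(λI - Sigma) = λ³ - tr·λ² + c_1·λ - det, where tr = trace, c_1 = sum of the principal 2×2 minors, det = det(Sigma):
  tr = 7 + 3 + 4 = 14,
  c_1 = (7·3 - (-2)²) + (7·4 - (-1)²) + (3·4 - (1)²) = 17 + 27 + 11 = 55,
  det = 7·(3·4 - (1)²) - (-2)·((-2)·4 - (1)·(-1)) + (-1)·((-2)·(1) - 3·(-1)) = 7·(11) - (-2)·(-7) + (-1)·(1) = 62.
  So p(λ) = λ³ - 14λ² + 55λ - 62.
Step 2 — look for an integer root (rational root theorem: any rational root is an integer divisor of 62). Testing λ = 2:
  p(2) = 8 - 56 + 110 - 62 = 0  ✓
  Dividing out (λ - 2): p(λ) = (λ - 2)(λ² - 12λ + 31).
Step 3 — remaining eigenvalues from the quadratic λ² - 12λ + 31 = 0:
  Δ = 12² - 4·31 = 144 - 124 = 20,  λ = (12 ± √20)/2 = (12 ± 4.4721)/2 ≈ 8.2361 or 3.7639.
  Sorted: λ_1 = 8.2361,  λ_2 = 3.7639,  λ_3 = 2  (check: sum = 14 = tr ✓).

Step 4 — unit eigenvector for λ_1 ≈ 8.2361: v spans the null space of (Sigma - λ_1 I), whose rows are
  r_1 = (-1.2361, -2, -1),  r_2 = (-2, -5.2361, 1),  r_3 = (-1, 1, -4.2361).
  v is orthogonal to every row, so take v ∝ r_1 × r_2 = ((-2)·(1) - (-1)·(-5.2361), (-1)·(-2) - (-1.2361)·(1), (-1.2361)·(-5.2361) - (-2)·(-2)) ≈ (-7.2361, 3.2361, 2.4721).
  Rescale (multiply by -1 so the first nonzero entry is positive): u = (7.2361, -3.2361, -2.4721).
  ||u|| = √((7.2361)² + (-3.2361)² + (-2.4721)²) = √(68.9443) ≈ 8.3033,  v_1 = u/||u|| ≈ (0.8715, -0.3897, -0.2977) (||v_1|| = 1).

λ_1 = 8.2361,  λ_2 = 3.7639,  λ_3 = 2;  v_1 ≈ (0.8715, -0.3897, -0.2977)


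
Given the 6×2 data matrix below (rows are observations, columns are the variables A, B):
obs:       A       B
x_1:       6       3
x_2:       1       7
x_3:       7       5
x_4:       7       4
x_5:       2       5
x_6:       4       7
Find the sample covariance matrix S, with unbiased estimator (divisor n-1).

Step 1 — column means:
  mean(A) = (6 + 1 + 7 + 7 + 2 + 4) / 6 = 27/6 = 4.5
  mean(B) = (3 + 7 + 5 + 4 + 5 + 7) / 6 = 31/6 = 5.1667

Step 2 — sample covariance S[i,j] = (1/(n-1)) · Σ_k (x_{k,i} - mean_i) · (x_{k,j} - mean_j), with n-1 = 5.
  S[A,A] = ((1.5)·(1.5) + (-3.5)·(-3.5) + (2.5)·(2.5) + (2.5)·(2.5) + (-2.5)·(-2.5) + (-0.5)·(-0.5)) / 5 = 33.5/5 = 6.7
  S[A,B] = ((1.5)·(-2.1667) + (-3.5)·(1.8333) + (2.5)·(-0.1667) + (2.5)·(-1.1667) + (-2.5)·(-0.1667) + (-0.5)·(1.8333)) / 5 = -13.5/5 = -2.7
  S[B,B] = ((-2.1667)·(-2.1667) + (1.8333)·(1.8333) + (-0.1667)·(-0.1667) + (-1.1667)·(-1.1667) + (-0.1667)·(-0.1667) + (1.8333)·(1.8333)) / 5 = 12.8333/5 = 2.5667

S is symmetric (S[j,i] = S[i,j]). Assembling:

S = [[6.7, -2.7],
 [-2.7, 2.5667]]


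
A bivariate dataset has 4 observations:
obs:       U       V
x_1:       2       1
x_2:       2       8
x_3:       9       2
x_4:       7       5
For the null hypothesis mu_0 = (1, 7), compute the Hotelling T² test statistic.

Step 1 — sample mean vector:
  mean(U) = (2 + 2 + 9 + 7) / 4 = 20/4 = 5
  mean(V) = (1 + 8 + 2 + 5) / 4 = 16/4 = 4
  x̄ = (5, 4),  deviation x̄ - mu_0 = (5, 4) - (1, 7) = (4, -3).

Step 2 — sample covariance matrix, S[i,j] = (1/(n-1)) · Σ_k (x_{k,i} - mean_i) · (x_{k,j} - mean_j), divisor n-1 = 3:
  S[U,U] = ((-3)·(-3) + (-3)·(-3) + (4)·(4) + (2)·(2)) / 3 = 38/3 = 12.6667
  S[U,V] = ((-3)·(-3) + (-3)·(4) + (4)·(-2) + (2)·(1)) / 3 = -9/3 = -3
  S[V,V] = ((-3)·(-3) + (4)·(4) + (-2)·(-2) + (1)·(1)) / 3 = 30/3 = 10
  S = [[12.6667, -3],
 [-3, 10]].

Step 3 — invert S. det(S) = 12.6667·10 - (-3)² = 117.6667.
  S^{-1} = (1/det) · [[d, -b], [-b, a]] = [[0.085, 0.0255],
 [0.0255, 0.1076]].

Step 4 — quadratic form (x̄ - mu_0)^T · S^{-1} · (x̄ - mu_0):
  S^{-1} · (x̄ - mu_0) = (0.2635, -0.221),
  (x̄ - mu_0)^T · [...] = (4)·(0.2635) + (-3)·(-0.221) = 1.7167.

Step 5 — scale by n: T² = 4 · 1.7167 = 6.8669.

T² ≈ 6.8669


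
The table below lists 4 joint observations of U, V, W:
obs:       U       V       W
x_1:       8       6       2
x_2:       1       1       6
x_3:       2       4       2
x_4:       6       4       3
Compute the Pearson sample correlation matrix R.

Step 1 — column means:
  mean(U) = (8 + 1 + 2 + 6) / 4 = 17/4 = 4.25
  mean(V) = (6 + 1 + 4 + 4) / 4 = 15/4 = 3.75
  mean(W) = (2 + 6 + 2 + 3) / 4 = 13/4 = 3.25

Step 2 — sample variances and covariances s[i,j] = (1/(n-1)) · Σ_k (x_{k,i} - mean_i) · (x_{k,j} - mean_j), with n-1 = 3:
  s[U,U] = ((3.75)·(3.75) + (-3.25)·(-3.25) + (-2.25)·(-2.25) + (1.75)·(1.75)) / 3 = 32.75/3 = 10.9167
  s[U,V] = ((3.75)·(2.25) + (-3.25)·(-2.75) + (-2.25)·(0.25) + (1.75)·(0.25)) / 3 = 17.25/3 = 5.75
  s[U,W] = ((3.75)·(-1.25) + (-3.25)·(2.75) + (-2.25)·(-1.25) + (1.75)·(-0.25)) / 3 = -11.25/3 = -3.75
  s[V,V] = ((2.25)·(2.25) + (-2.75)·(-2.75) + (0.25)·(0.25) + (0.25)·(0.25)) / 3 = 12.75/3 = 4.25
  s[V,W] = ((2.25)·(-1.25) + (-2.75)·(2.75) + (0.25)·(-1.25) + (0.25)·(-0.25)) / 3 = -10.75/3 = -3.5833
  s[W,W] = ((-1.25)·(-1.25) + (2.75)·(2.75) + (-1.25)·(-1.25) + (-0.25)·(-0.25)) / 3 = 10.75/3 = 3.5833
  Sample standard deviations s_i = √(s[i,i]):
  s(U) = √(10.9167) = 3.304
  s(V) = √(4.25) = 2.0616
  s(W) = √(3.5833) = 1.893

Step 3 — r_{ij} = s_{ij} / (s_i · s_j):
  r[U,U] = 1 (diagonal).
  r[U,V] = 5.75 / (3.304 · 2.0616) = 5.75 / 6.8114 = 0.8442
  r[U,W] = -3.75 / (3.304 · 1.893) = -3.75 / 6.2544 = -0.5996
  r[V,V] = 1 (diagonal).
  r[V,W] = -3.5833 / (2.0616 · 1.893) = -3.5833 / 3.9025 = -0.9182
  r[W,W] = 1 (diagonal).

R is symmetric with unit diagonal. Assembling:

R = [[1, 0.8442, -0.5996],
 [0.8442, 1, -0.9182],
 [-0.5996, -0.9182, 1]]


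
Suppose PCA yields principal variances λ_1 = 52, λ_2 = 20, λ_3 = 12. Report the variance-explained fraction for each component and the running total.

Step 1 — total variance = trace(Sigma) = Σ λ_i = 52 + 20 + 12 = 84.

Step 2 — fraction explained by component i = λ_i / Σ λ:
  PC1: 52/84 = 0.619
  PC2: 20/84 = 0.2381
  PC3: 12/84 = 0.1429

Step 3 — cumulative fraction after k components = (λ_1 + ... + λ_k) / Σ λ:
  k = 1: 52/84 = 0.619
  k = 2: (52 + 20)/84 = 72/84 = 0.8571
  k = 3: (52 + 20 + 12)/84 = 84/84 = 1

Summary (fraction, with percent):

explained: PC1 0.619 (61.9%), PC2 0.2381 (23.81%), PC3 0.1429 (14.29%);  cumulative: 0.619, 0.8571, 1


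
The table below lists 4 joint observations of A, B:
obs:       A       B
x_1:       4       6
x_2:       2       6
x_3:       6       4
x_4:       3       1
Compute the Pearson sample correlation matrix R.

Step 1 — column means:
  mean(A) = (4 + 2 + 6 + 3) / 4 = 15/4 = 3.75
  mean(B) = (6 + 6 + 4 + 1) / 4 = 17/4 = 4.25

Step 2 — sample variances and covariances s[i,j] = (1/(n-1)) · Σ_k (x_{k,i} - mean_i) · (x_{k,j} - mean_j), with n-1 = 3:
  s[A,A] = ((0.25)·(0.25) + (-1.75)·(-1.75) + (2.25)·(2.25) + (-0.75)·(-0.75)) / 3 = 8.75/3 = 2.9167
  s[A,B] = ((0.25)·(1.75) + (-1.75)·(1.75) + (2.25)·(-0.25) + (-0.75)·(-3.25)) / 3 = -0.75/3 = -0.25
  s[B,B] = ((1.75)·(1.75) + (1.75)·(1.75) + (-0.25)·(-0.25) + (-3.25)·(-3.25)) / 3 = 16.75/3 = 5.5833
  Sample standard deviations s_i = √(s[i,i]):
  s(A) = √(2.9167) = 1.7078
  s(B) = √(5.5833) = 2.3629

Step 3 — r_{ij} = s_{ij} / (s_i · s_j):
  r[A,A] = 1 (diagonal).
  r[A,B] = -0.25 / (1.7078 · 2.3629) = -0.25 / 4.0354 = -0.062
  r[B,B] = 1 (diagonal).

R is symmetric with unit diagonal. Assembling:

R = [[1, -0.062],
 [-0.062, 1]]


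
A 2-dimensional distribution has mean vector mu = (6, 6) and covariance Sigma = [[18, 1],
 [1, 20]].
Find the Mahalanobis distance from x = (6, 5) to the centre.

Step 1 — centre the observation: (x - mu) = (0, -1).

Step 2 — invert Sigma. det(Sigma) = 18·20 - (1)² = 359.
  Sigma^{-1} = (1/det) · [[d, -b], [-b, a]] = [[0.0557, -0.0028],
 [-0.0028, 0.0501]].

Step 3 — form the quadratic (x - mu)^T · Sigma^{-1} · (x - mu):
  Sigma^{-1} · (x - mu) = (0.0028, -0.0501).
  (x - mu)^T · [Sigma^{-1} · (x - mu)] = (0)·(0.0028) + (-1)·(-0.0501) = 0.0501.

Step 4 — take square root: d = √(0.0501) ≈ 0.2239.

d(x, mu) = √(0.0501) ≈ 0.2239


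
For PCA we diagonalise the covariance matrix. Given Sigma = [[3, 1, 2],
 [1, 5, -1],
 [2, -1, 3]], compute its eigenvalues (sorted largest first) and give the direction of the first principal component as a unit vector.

Step 1 — characteristic polynomial p(λ) = det(λI - Sigma) = λ³ - tr·λ² + c_1·λ - det, where tr = trace, c_1 = sum of the principal 2×2 minors, det = det(Sigma):
  tr = 3 + 5 + 3 = 11,
  c_1 = (3·5 - (1)²) + (3·3 - (2)²) + (5·3 - (-1)²) = 14 + 5 + 14 = 33,
  det = 3·(5·3 - (-1)²) - (1)·((1)·3 - (-1)·(2)) + (2)·((1)·(-1) - 5·(2)) = 3·(14) - (1)·(5) + (2)·(-11) = 15.
  So p(λ) = λ³ - 11λ² + 33λ - 15.
Step 2 — look for an integer root (rational root theorem: any rational root is an integer divisor of 15). Testing λ = 5:
  p(5) = 125 - 275 + 165 - 15 = 0  ✓
  Dividing out (λ - 5): p(λ) = (λ - 5)(λ² - 6λ + 3).
Step 3 — remaining eigenvalues from the quadratic λ² - 6λ + 3 = 0:
  Δ = 6² - 4·3 = 36 - 12 = 24,  λ = (6 ± √24)/2 = (6 ± 4.899)/2 ≈ 5.4495 or 0.5505.
  Sorted: λ_1 = 5.4495,  λ_2 = 5,  λ_3 = 0.5505  (check: sum = 11 = tr ✓).

Step 4 — unit eigenvector for λ_1 ≈ 5.4495: v spans the null space of (Sigma - λ_1 I), whose rows are
  r_1 = (-2.4495, 1, 2),  r_2 = (1, -0.4495, -1),  r_3 = (2, -1, -2.4495).
  v is orthogonal to every row, so take v ∝ r_1 × r_2 = ((1)·(-1) - (2)·(-0.4495), (2)·(1) - (-2.4495)·(-1), (-2.4495)·(-0.4495) - (1)·(1)) ≈ (-0.101, -0.4495, 0.101).
  Rescale (multiply by -1 so the first nonzero entry is positive): u = (0.101, 0.4495, -0.101).
  ||u|| = √((0.101)² + (0.4495)² + (-0.101)²) = √(0.2225) ≈ 0.4716,  v_1 = u/||u|| ≈ (0.2142, 0.953, -0.2142) (||v_1|| = 1).

λ_1 = 5.4495,  λ_2 = 5,  λ_3 = 0.5505;  v_1 ≈ (0.2142, 0.953, -0.2142)


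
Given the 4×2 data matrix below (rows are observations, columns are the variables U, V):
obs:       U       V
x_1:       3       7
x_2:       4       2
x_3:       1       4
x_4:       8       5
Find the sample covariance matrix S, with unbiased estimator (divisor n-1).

Step 1 — column means:
  mean(U) = (3 + 4 + 1 + 8) / 4 = 16/4 = 4
  mean(V) = (7 + 2 + 4 + 5) / 4 = 18/4 = 4.5

Step 2 — sample covariance S[i,j] = (1/(n-1)) · Σ_k (x_{k,i} - mean_i) · (x_{k,j} - mean_j), with n-1 = 3.
  S[U,U] = ((-1)·(-1) + (0)·(0) + (-3)·(-3) + (4)·(4)) / 3 = 26/3 = 8.6667
  S[U,V] = ((-1)·(2.5) + (0)·(-2.5) + (-3)·(-0.5) + (4)·(0.5)) / 3 = 1/3 = 0.3333
  S[V,V] = ((2.5)·(2.5) + (-2.5)·(-2.5) + (-0.5)·(-0.5) + (0.5)·(0.5)) / 3 = 13/3 = 4.3333

S is symmetric (S[j,i] = S[i,j]). Assembling:

S = [[8.6667, 0.3333],
 [0.3333, 4.3333]]


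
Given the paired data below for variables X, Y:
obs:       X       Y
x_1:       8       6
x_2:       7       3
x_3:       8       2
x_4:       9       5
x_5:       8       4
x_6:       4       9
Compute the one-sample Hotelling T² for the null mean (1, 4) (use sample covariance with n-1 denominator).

Step 1 — sample mean vector:
  mean(X) = (8 + 7 + 8 + 9 + 8 + 4) / 6 = 44/6 = 7.3333
  mean(Y) = (6 + 3 + 2 + 5 + 4 + 9) / 6 = 29/6 = 4.8333
  x̄ = (7.3333, 4.8333),  deviation x̄ - mu_0 = (7.3333, 4.8333) - (1, 4) = (6.3333, 0.8333).

Step 2 — sample covariance matrix, S[i,j] = (1/(n-1)) · Σ_k (x_{k,i} - mean_i) · (x_{k,j} - mean_j), divisor n-1 = 5:
  S[X,X] = ((0.6667)·(0.6667) + (-0.3333)·(-0.3333) + (0.6667)·(0.6667) + (1.6667)·(1.6667) + (0.6667)·(0.6667) + (-3.3333)·(-3.3333)) / 5 = 15.3333/5 = 3.0667
  S[X,Y] = ((0.6667)·(1.1667) + (-0.3333)·(-1.8333) + (0.6667)·(-2.8333) + (1.6667)·(0.1667) + (0.6667)·(-0.8333) + (-3.3333)·(4.1667)) / 5 = -14.6667/5 = -2.9333
  S[Y,Y] = ((1.1667)·(1.1667) + (-1.8333)·(-1.8333) + (-2.8333)·(-2.8333) + (0.1667)·(0.1667) + (-0.8333)·(-0.8333) + (4.1667)·(4.1667)) / 5 = 30.8333/5 = 6.1667
  S = [[3.0667, -2.9333],
 [-2.9333, 6.1667]].

Step 3 — invert S. det(S) = 3.0667·6.1667 - (-2.9333)² = 10.3067.
  S^{-1} = (1/det) · [[d, -b], [-b, a]] = [[0.5983, 0.2846],
 [0.2846, 0.2975]].

Step 4 — quadratic form (x̄ - mu_0)^T · S^{-1} · (x̄ - mu_0):
  S^{-1} · (x̄ - mu_0) = (4.0265, 2.0505),
  (x̄ - mu_0)^T · [...] = (6.3333)·(4.0265) + (0.8333)·(2.0505) = 27.21.

Step 5 — scale by n: T² = 6 · 27.21 = 163.26.

T² ≈ 163.26


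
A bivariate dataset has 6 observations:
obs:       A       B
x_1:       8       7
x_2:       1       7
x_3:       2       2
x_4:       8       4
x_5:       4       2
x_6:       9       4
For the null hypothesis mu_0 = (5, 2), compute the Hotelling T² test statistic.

Step 1 — sample mean vector:
  mean(A) = (8 + 1 + 2 + 8 + 4 + 9) / 6 = 32/6 = 5.3333
  mean(B) = (7 + 7 + 2 + 4 + 2 + 4) / 6 = 26/6 = 4.3333
  x̄ = (5.3333, 4.3333),  deviation x̄ - mu_0 = (5.3333, 4.3333) - (5, 2) = (0.3333, 2.3333).

Step 2 — sample covariance matrix, S[i,j] = (1/(n-1)) · Σ_k (x_{k,i} - mean_i) · (x_{k,j} - mean_j), divisor n-1 = 5:
  S[A,A] = ((2.6667)·(2.6667) + (-4.3333)·(-4.3333) + (-3.3333)·(-3.3333) + (2.6667)·(2.6667) + (-1.3333)·(-1.3333) + (3.6667)·(3.6667)) / 5 = 59.3333/5 = 11.8667
  S[A,B] = ((2.6667)·(2.6667) + (-4.3333)·(2.6667) + (-3.3333)·(-2.3333) + (2.6667)·(-0.3333) + (-1.3333)·(-2.3333) + (3.6667)·(-0.3333)) / 5 = 4.3333/5 = 0.8667
  S[B,B] = ((2.6667)·(2.6667) + (2.6667)·(2.6667) + (-2.3333)·(-2.3333) + (-0.3333)·(-0.3333) + (-2.3333)·(-2.3333) + (-0.3333)·(-0.3333)) / 5 = 25.3333/5 = 5.0667
  S = [[11.8667, 0.8667],
 [0.8667, 5.0667]].

Step 3 — invert S. det(S) = 11.8667·5.0667 - (0.8667)² = 59.3733.
  S^{-1} = (1/det) · [[d, -b], [-b, a]] = [[0.0853, -0.0146],
 [-0.0146, 0.1999]].

Step 4 — quadratic form (x̄ - mu_0)^T · S^{-1} · (x̄ - mu_0):
  S^{-1} · (x̄ - mu_0) = (-0.0056, 0.4615),
  (x̄ - mu_0)^T · [...] = (0.3333)·(-0.0056) + (2.3333)·(0.4615) = 1.0749.

Step 5 — scale by n: T² = 6 · 1.0749 = 6.4496.

T² ≈ 6.4496


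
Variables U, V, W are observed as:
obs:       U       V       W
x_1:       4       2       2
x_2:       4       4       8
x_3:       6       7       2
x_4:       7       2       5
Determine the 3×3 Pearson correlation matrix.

Step 1 — column means:
  mean(U) = (4 + 4 + 6 + 7) / 4 = 21/4 = 5.25
  mean(V) = (2 + 4 + 7 + 2) / 4 = 15/4 = 3.75
  mean(W) = (2 + 8 + 2 + 5) / 4 = 17/4 = 4.25

Step 2 — sample variances and covariances s[i,j] = (1/(n-1)) · Σ_k (x_{k,i} - mean_i) · (x_{k,j} - mean_j), with n-1 = 3:
  s[U,U] = ((-1.25)·(-1.25) + (-1.25)·(-1.25) + (0.75)·(0.75) + (1.75)·(1.75)) / 3 = 6.75/3 = 2.25
  s[U,V] = ((-1.25)·(-1.75) + (-1.25)·(0.25) + (0.75)·(3.25) + (1.75)·(-1.75)) / 3 = 1.25/3 = 0.4167
  s[U,W] = ((-1.25)·(-2.25) + (-1.25)·(3.75) + (0.75)·(-2.25) + (1.75)·(0.75)) / 3 = -2.25/3 = -0.75
  s[V,V] = ((-1.75)·(-1.75) + (0.25)·(0.25) + (3.25)·(3.25) + (-1.75)·(-1.75)) / 3 = 16.75/3 = 5.5833
  s[V,W] = ((-1.75)·(-2.25) + (0.25)·(3.75) + (3.25)·(-2.25) + (-1.75)·(0.75)) / 3 = -3.75/3 = -1.25
  s[W,W] = ((-2.25)·(-2.25) + (3.75)·(3.75) + (-2.25)·(-2.25) + (0.75)·(0.75)) / 3 = 24.75/3 = 8.25
  Sample standard deviations s_i = √(s[i,i]):
  s(U) = √(2.25) = 1.5
  s(V) = √(5.5833) = 2.3629
  s(W) = √(8.25) = 2.8723

Step 3 — r_{ij} = s_{ij} / (s_i · s_j):
  r[U,U] = 1 (diagonal).
  r[U,V] = 0.4167 / (1.5 · 2.3629) = 0.4167 / 3.5444 = 0.1176
  r[U,W] = -0.75 / (1.5 · 2.8723) = -0.75 / 4.3084 = -0.1741
  r[V,V] = 1 (diagonal).
  r[V,W] = -1.25 / (2.3629 · 2.8723) = -1.25 / 6.7869 = -0.1842
  r[W,W] = 1 (diagonal).

R is symmetric with unit diagonal. Assembling:

R = [[1, 0.1176, -0.1741],
 [0.1176, 1, -0.1842],
 [-0.1741, -0.1842, 1]]


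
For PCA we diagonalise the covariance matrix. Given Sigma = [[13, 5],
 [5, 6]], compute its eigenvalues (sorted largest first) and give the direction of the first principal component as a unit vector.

Step 1 — characteristic polynomial of 2×2 Sigma:
  det(Sigma - λI) = λ² - trace · λ + det = 0.
  trace = 13 + 6 = 19, det = 13·6 - (5)² = 53.
Step 2 — discriminant:
  Δ = trace² - 4·det = 361 - 212 = 149.
Step 3 — eigenvalues:
  λ = (trace ± √Δ)/2 = (19 ± 12.2066)/2,
  λ_1 = 15.6033,  λ_2 = 3.3967.

Step 4 — unit eigenvector for λ_1: solve (Sigma - λ_1 I)v = 0. First row:
  (13 - 15.6033)·v_x + (5)·v_y = 0, i.e. (-2.6033)·v_x + (5)·v_y = 0,
  so v ∝ (b, λ_1 - a) = (5, 2.6033) = u.
  ||u|| = √((5)² + (2.6033)²) = √(31.7771) ≈ 5.6371,
  v_1 = u/||u|| ≈ (0.887, 0.4618) (||v_1|| = 1).

λ_1 = 15.6033,  λ_2 = 3.3967;  v_1 ≈ (0.887, 0.4618)


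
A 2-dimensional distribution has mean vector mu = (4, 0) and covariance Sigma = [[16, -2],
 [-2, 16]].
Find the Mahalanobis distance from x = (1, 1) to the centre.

Step 1 — centre the observation: (x - mu) = (-3, 1).

Step 2 — invert Sigma. det(Sigma) = 16·16 - (-2)² = 252.
  Sigma^{-1} = (1/det) · [[d, -b], [-b, a]] = [[0.0635, 0.0079],
 [0.0079, 0.0635]].

Step 3 — form the quadratic (x - mu)^T · Sigma^{-1} · (x - mu):
  Sigma^{-1} · (x - mu) = (-0.1825, 0.0397).
  (x - mu)^T · [Sigma^{-1} · (x - mu)] = (-3)·(-0.1825) + (1)·(0.0397) = 0.5873.

Step 4 — take square root: d = √(0.5873) ≈ 0.7664.

d(x, mu) = √(0.5873) ≈ 0.7664


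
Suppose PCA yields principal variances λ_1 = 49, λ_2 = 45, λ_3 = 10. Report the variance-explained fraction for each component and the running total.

Step 1 — total variance = trace(Sigma) = Σ λ_i = 49 + 45 + 10 = 104.

Step 2 — fraction explained by component i = λ_i / Σ λ:
  PC1: 49/104 = 0.4712
  PC2: 45/104 = 0.4327
  PC3: 10/104 = 0.0962

Step 3 — cumulative fraction after k components = (λ_1 + ... + λ_k) / Σ λ:
  k = 1: 49/104 = 0.4712
  k = 2: (49 + 45)/104 = 94/104 = 0.9038
  k = 3: (49 + 45 + 10)/104 = 104/104 = 1

Summary (fraction, with percent):

explained: PC1 0.4712 (47.12%), PC2 0.4327 (43.27%), PC3 0.0962 (9.62%);  cumulative: 0.4712, 0.9038, 1


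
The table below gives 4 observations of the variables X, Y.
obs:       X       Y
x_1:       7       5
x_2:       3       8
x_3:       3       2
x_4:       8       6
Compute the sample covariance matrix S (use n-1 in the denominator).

Step 1 — column means:
  mean(X) = (7 + 3 + 3 + 8) / 4 = 21/4 = 5.25
  mean(Y) = (5 + 8 + 2 + 6) / 4 = 21/4 = 5.25

Step 2 — sample covariance S[i,j] = (1/(n-1)) · Σ_k (x_{k,i} - mean_i) · (x_{k,j} - mean_j), with n-1 = 3.
  S[X,X] = ((1.75)·(1.75) + (-2.25)·(-2.25) + (-2.25)·(-2.25) + (2.75)·(2.75)) / 3 = 20.75/3 = 6.9167
  S[X,Y] = ((1.75)·(-0.25) + (-2.25)·(2.75) + (-2.25)·(-3.25) + (2.75)·(0.75)) / 3 = 2.75/3 = 0.9167
  S[Y,Y] = ((-0.25)·(-0.25) + (2.75)·(2.75) + (-3.25)·(-3.25) + (0.75)·(0.75)) / 3 = 18.75/3 = 6.25

S is symmetric (S[j,i] = S[i,j]). Assembling:

S = [[6.9167, 0.9167],
 [0.9167, 6.25]]


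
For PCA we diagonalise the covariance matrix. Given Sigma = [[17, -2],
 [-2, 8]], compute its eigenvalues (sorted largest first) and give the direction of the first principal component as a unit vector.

Step 1 — characteristic polynomial of 2×2 Sigma:
  det(Sigma - λI) = λ² - trace · λ + det = 0.
  trace = 17 + 8 = 25, det = 17·8 - (-2)² = 132.
Step 2 — discriminant:
  Δ = trace² - 4·det = 625 - 528 = 97.
Step 3 — eigenvalues:
  λ = (trace ± √Δ)/2 = (25 ± 9.8489)/2,
  λ_1 = 17.4244,  λ_2 = 7.5756.

Step 4 — unit eigenvector for λ_1: solve (Sigma - λ_1 I)v = 0. First row:
  (17 - 17.4244)·v_x + (-2)·v_y = 0, i.e. (-0.4244)·v_x + (-2)·v_y = 0,
  so v ∝ (b, λ_1 - a) = (-2, 0.4244); multiply by -1 so the first entry is positive: u = (2, -0.4244).
  ||u|| = √((2)² + (-0.4244)²) = √(4.1801) ≈ 2.0445,
  v_1 = u/||u|| ≈ (0.9782, -0.2076) (||v_1|| = 1).

λ_1 = 17.4244,  λ_2 = 7.5756;  v_1 ≈ (0.9782, -0.2076)


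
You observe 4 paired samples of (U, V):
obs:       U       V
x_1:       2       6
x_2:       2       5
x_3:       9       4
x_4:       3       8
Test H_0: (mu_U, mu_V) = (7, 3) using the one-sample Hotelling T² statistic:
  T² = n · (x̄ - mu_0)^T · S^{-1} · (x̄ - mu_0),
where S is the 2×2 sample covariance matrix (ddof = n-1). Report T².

Step 1 — sample mean vector:
  mean(U) = (2 + 2 + 9 + 3) / 4 = 16/4 = 4
  mean(V) = (6 + 5 + 4 + 8) / 4 = 23/4 = 5.75
  x̄ = (4, 5.75),  deviation x̄ - mu_0 = (4, 5.75) - (7, 3) = (-3, 2.75).

Step 2 — sample covariance matrix, S[i,j] = (1/(n-1)) · Σ_k (x_{k,i} - mean_i) · (x_{k,j} - mean_j), divisor n-1 = 3:
  S[U,U] = ((-2)·(-2) + (-2)·(-2) + (5)·(5) + (-1)·(-1)) / 3 = 34/3 = 11.3333
  S[U,V] = ((-2)·(0.25) + (-2)·(-0.75) + (5)·(-1.75) + (-1)·(2.25)) / 3 = -10/3 = -3.3333
  S[V,V] = ((0.25)·(0.25) + (-0.75)·(-0.75) + (-1.75)·(-1.75) + (2.25)·(2.25)) / 3 = 8.75/3 = 2.9167
  S = [[11.3333, -3.3333],
 [-3.3333, 2.9167]].

Step 3 — invert S. det(S) = 11.3333·2.9167 - (-3.3333)² = 21.9444.
  S^{-1} = (1/det) · [[d, -b], [-b, a]] = [[0.1329, 0.1519],
 [0.1519, 0.5165]].

Step 4 — quadratic form (x̄ - mu_0)^T · S^{-1} · (x̄ - mu_0):
  S^{-1} · (x̄ - mu_0) = (0.019, 0.9646),
  (x̄ - mu_0)^T · [...] = (-3)·(0.019) + (2.75)·(0.9646) = 2.5956.

Step 5 — scale by n: T² = 4 · 2.5956 = 10.3823.

T² ≈ 10.3823


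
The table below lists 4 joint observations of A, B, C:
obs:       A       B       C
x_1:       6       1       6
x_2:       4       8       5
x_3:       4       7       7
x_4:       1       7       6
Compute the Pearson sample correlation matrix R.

Step 1 — column means:
  mean(A) = (6 + 4 + 4 + 1) / 4 = 15/4 = 3.75
  mean(B) = (1 + 8 + 7 + 7) / 4 = 23/4 = 5.75
  mean(C) = (6 + 5 + 7 + 6) / 4 = 24/4 = 6

Step 2 — sample variances and covariances s[i,j] = (1/(n-1)) · Σ_k (x_{k,i} - mean_i) · (x_{k,j} - mean_j), with n-1 = 3:
  s[A,A] = ((2.25)·(2.25) + (0.25)·(0.25) + (0.25)·(0.25) + (-2.75)·(-2.75)) / 3 = 12.75/3 = 4.25
  s[A,B] = ((2.25)·(-4.75) + (0.25)·(2.25) + (0.25)·(1.25) + (-2.75)·(1.25)) / 3 = -13.25/3 = -4.4167
  s[A,C] = ((2.25)·(0) + (0.25)·(-1) + (0.25)·(1) + (-2.75)·(0)) / 3 = 0/3 = 0
  s[B,B] = ((-4.75)·(-4.75) + (2.25)·(2.25) + (1.25)·(1.25) + (1.25)·(1.25)) / 3 = 30.75/3 = 10.25
  s[B,C] = ((-4.75)·(0) + (2.25)·(-1) + (1.25)·(1) + (1.25)·(0)) / 3 = -1/3 = -0.3333
  s[C,C] = ((0)·(0) + (-1)·(-1) + (1)·(1) + (0)·(0)) / 3 = 2/3 = 0.6667
  Sample standard deviations s_i = √(s[i,i]):
  s(A) = √(4.25) = 2.0616
  s(B) = √(10.25) = 3.2016
  s(C) = √(0.6667) = 0.8165

Step 3 — r_{ij} = s_{ij} / (s_i · s_j):
  r[A,A] = 1 (diagonal).
  r[A,B] = -4.4167 / (2.0616 · 3.2016) = -4.4167 / 6.6002 = -0.6692
  r[A,C] = 0 / (2.0616 · 0.8165) = 0 / 1.6833 = 0
  r[B,B] = 1 (diagonal).
  r[B,C] = -0.3333 / (3.2016 · 0.8165) = -0.3333 / 2.6141 = -0.1275
  r[C,C] = 1 (diagonal).

R is symmetric with unit diagonal. Assembling:

R = [[1, -0.6692, 0],
 [-0.6692, 1, -0.1275],
 [0, -0.1275, 1]]


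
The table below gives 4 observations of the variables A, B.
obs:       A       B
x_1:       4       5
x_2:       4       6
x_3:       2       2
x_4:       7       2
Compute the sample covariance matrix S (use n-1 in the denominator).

Step 1 — column means:
  mean(A) = (4 + 4 + 2 + 7) / 4 = 17/4 = 4.25
  mean(B) = (5 + 6 + 2 + 2) / 4 = 15/4 = 3.75

Step 2 — sample covariance S[i,j] = (1/(n-1)) · Σ_k (x_{k,i} - mean_i) · (x_{k,j} - mean_j), with n-1 = 3.
  S[A,A] = ((-0.25)·(-0.25) + (-0.25)·(-0.25) + (-2.25)·(-2.25) + (2.75)·(2.75)) / 3 = 12.75/3 = 4.25
  S[A,B] = ((-0.25)·(1.25) + (-0.25)·(2.25) + (-2.25)·(-1.75) + (2.75)·(-1.75)) / 3 = -1.75/3 = -0.5833
  S[B,B] = ((1.25)·(1.25) + (2.25)·(2.25) + (-1.75)·(-1.75) + (-1.75)·(-1.75)) / 3 = 12.75/3 = 4.25

S is symmetric (S[j,i] = S[i,j]). Assembling:

S = [[4.25, -0.5833],
 [-0.5833, 4.25]]


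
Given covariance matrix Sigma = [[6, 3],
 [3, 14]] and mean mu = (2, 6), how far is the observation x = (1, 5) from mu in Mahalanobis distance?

Step 1 — centre the observation: (x - mu) = (-1, -1).

Step 2 — invert Sigma. det(Sigma) = 6·14 - (3)² = 75.
  Sigma^{-1} = (1/det) · [[d, -b], [-b, a]] = [[0.1867, -0.04],
 [-0.04, 0.08]].

Step 3 — form the quadratic (x - mu)^T · Sigma^{-1} · (x - mu):
  Sigma^{-1} · (x - mu) = (-0.1467, -0.04).
  (x - mu)^T · [Sigma^{-1} · (x - mu)] = (-1)·(-0.1467) + (-1)·(-0.04) = 0.1867.

Step 4 — take square root: d = √(0.1867) ≈ 0.432.

d(x, mu) = √(0.1867) ≈ 0.432


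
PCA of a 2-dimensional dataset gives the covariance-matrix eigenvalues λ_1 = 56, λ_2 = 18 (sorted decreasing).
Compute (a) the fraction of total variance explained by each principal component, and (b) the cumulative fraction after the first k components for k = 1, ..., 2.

Step 1 — total variance = trace(Sigma) = Σ λ_i = 56 + 18 = 74.

Step 2 — fraction explained by component i = λ_i / Σ λ:
  PC1: 56/74 = 0.7568
  PC2: 18/74 = 0.2432

Step 3 — cumulative fraction after k components = (λ_1 + ... + λ_k) / Σ λ:
  k = 1: 56/74 = 0.7568
  k = 2: (56 + 18)/74 = 74/74 = 1

Summary (fraction, with percent):

explained: PC1 0.7568 (75.68%), PC2 0.2432 (24.32%);  cumulative: 0.7568, 1


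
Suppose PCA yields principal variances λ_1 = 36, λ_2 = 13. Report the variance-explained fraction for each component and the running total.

Step 1 — total variance = trace(Sigma) = Σ λ_i = 36 + 13 = 49.

Step 2 — fraction explained by component i = λ_i / Σ λ:
  PC1: 36/49 = 0.7347
  PC2: 13/49 = 0.2653

Step 3 — cumulative fraction after k components = (λ_1 + ... + λ_k) / Σ λ:
  k = 1: 36/49 = 0.7347
  k = 2: (36 + 13)/49 = 49/49 = 1

Summary (fraction, with percent):

explained: PC1 0.7347 (73.47%), PC2 0.2653 (26.53%);  cumulative: 0.7347, 1


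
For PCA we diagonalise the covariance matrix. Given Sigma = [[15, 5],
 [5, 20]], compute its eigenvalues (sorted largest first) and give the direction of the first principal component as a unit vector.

Step 1 — characteristic polynomial of 2×2 Sigma:
  det(Sigma - λI) = λ² - trace · λ + det = 0.
  trace = 15 + 20 = 35, det = 15·20 - (5)² = 275.
Step 2 — discriminant:
  Δ = trace² - 4·det = 1225 - 1100 = 125.
Step 3 — eigenvalues:
  λ = (trace ± √Δ)/2 = (35 ± 11.1803)/2,
  λ_1 = 23.0902,  λ_2 = 11.9098.

Step 4 — unit eigenvector for λ_1: solve (Sigma - λ_1 I)v = 0. First row:
  (15 - 23.0902)·v_x + (5)·v_y = 0, i.e. (-8.0902)·v_x + (5)·v_y = 0,
  so v ∝ (b, λ_1 - a) = (5, 8.0902) = u.
  ||u|| = √((5)² + (8.0902)²) = √(90.4508) ≈ 9.5106,
  v_1 = u/||u|| ≈ (0.5257, 0.8507) (||v_1|| = 1).

λ_1 = 23.0902,  λ_2 = 11.9098;  v_1 ≈ (0.5257, 0.8507)


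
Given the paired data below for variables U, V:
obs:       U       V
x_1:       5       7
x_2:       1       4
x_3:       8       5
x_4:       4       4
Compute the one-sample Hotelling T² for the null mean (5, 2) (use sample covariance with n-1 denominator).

Step 1 — sample mean vector:
  mean(U) = (5 + 1 + 8 + 4) / 4 = 18/4 = 4.5
  mean(V) = (7 + 4 + 5 + 4) / 4 = 20/4 = 5
  x̄ = (4.5, 5),  deviation x̄ - mu_0 = (4.5, 5) - (5, 2) = (-0.5, 3).

Step 2 — sample covariance matrix, S[i,j] = (1/(n-1)) · Σ_k (x_{k,i} - mean_i) · (x_{k,j} - mean_j), divisor n-1 = 3:
  S[U,U] = ((0.5)·(0.5) + (-3.5)·(-3.5) + (3.5)·(3.5) + (-0.5)·(-0.5)) / 3 = 25/3 = 8.3333
  S[U,V] = ((0.5)·(2) + (-3.5)·(-1) + (3.5)·(0) + (-0.5)·(-1)) / 3 = 5/3 = 1.6667
  S[V,V] = ((2)·(2) + (-1)·(-1) + (0)·(0) + (-1)·(-1)) / 3 = 6/3 = 2
  S = [[8.3333, 1.6667],
 [1.6667, 2]].

Step 3 — invert S. det(S) = 8.3333·2 - (1.6667)² = 13.8889.
  S^{-1} = (1/det) · [[d, -b], [-b, a]] = [[0.144, -0.12],
 [-0.12, 0.6]].

Step 4 — quadratic form (x̄ - mu_0)^T · S^{-1} · (x̄ - mu_0):
  S^{-1} · (x̄ - mu_0) = (-0.432, 1.86),
  (x̄ - mu_0)^T · [...] = (-0.5)·(-0.432) + (3)·(1.86) = 5.796.

Step 5 — scale by n: T² = 4 · 5.796 = 23.184.

T² ≈ 23.184


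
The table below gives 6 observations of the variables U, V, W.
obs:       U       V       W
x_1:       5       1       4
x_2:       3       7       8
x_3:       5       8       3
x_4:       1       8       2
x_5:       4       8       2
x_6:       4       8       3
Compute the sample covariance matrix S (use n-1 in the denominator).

Step 1 — column means:
  mean(U) = (5 + 3 + 5 + 1 + 4 + 4) / 6 = 22/6 = 3.6667
  mean(V) = (1 + 7 + 8 + 8 + 8 + 8) / 6 = 40/6 = 6.6667
  mean(W) = (4 + 8 + 3 + 2 + 2 + 3) / 6 = 22/6 = 3.6667

Step 2 — sample covariance S[i,j] = (1/(n-1)) · Σ_k (x_{k,i} - mean_i) · (x_{k,j} - mean_j), with n-1 = 5.
  S[U,U] = ((1.3333)·(1.3333) + (-0.6667)·(-0.6667) + (1.3333)·(1.3333) + (-2.6667)·(-2.6667) + (0.3333)·(0.3333) + (0.3333)·(0.3333)) / 5 = 11.3333/5 = 2.2667
  S[U,V] = ((1.3333)·(-5.6667) + (-0.6667)·(0.3333) + (1.3333)·(1.3333) + (-2.6667)·(1.3333) + (0.3333)·(1.3333) + (0.3333)·(1.3333)) / 5 = -8.6667/5 = -1.7333
  S[U,W] = ((1.3333)·(0.3333) + (-0.6667)·(4.3333) + (1.3333)·(-0.6667) + (-2.6667)·(-1.6667) + (0.3333)·(-1.6667) + (0.3333)·(-0.6667)) / 5 = 0.3333/5 = 0.0667
  S[V,V] = ((-5.6667)·(-5.6667) + (0.3333)·(0.3333) + (1.3333)·(1.3333) + (1.3333)·(1.3333) + (1.3333)·(1.3333) + (1.3333)·(1.3333)) / 5 = 39.3333/5 = 7.8667
  S[V,W] = ((-5.6667)·(0.3333) + (0.3333)·(4.3333) + (1.3333)·(-0.6667) + (1.3333)·(-1.6667) + (1.3333)·(-1.6667) + (1.3333)·(-0.6667)) / 5 = -6.6667/5 = -1.3333
  S[W,W] = ((0.3333)·(0.3333) + (4.3333)·(4.3333) + (-0.6667)·(-0.6667) + (-1.6667)·(-1.6667) + (-1.6667)·(-1.6667) + (-0.6667)·(-0.6667)) / 5 = 25.3333/5 = 5.0667

S is symmetric (S[j,i] = S[i,j]). Assembling:

S = [[2.2667, -1.7333, 0.0667],
 [-1.7333, 7.8667, -1.3333],
 [0.0667, -1.3333, 5.0667]]


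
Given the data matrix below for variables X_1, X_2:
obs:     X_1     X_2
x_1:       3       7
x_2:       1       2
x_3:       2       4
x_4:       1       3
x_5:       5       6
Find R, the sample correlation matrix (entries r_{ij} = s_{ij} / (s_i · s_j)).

Step 1 — column means:
  mean(X_1) = (3 + 1 + 2 + 1 + 5) / 5 = 12/5 = 2.4
  mean(X_2) = (7 + 2 + 4 + 3 + 6) / 5 = 22/5 = 4.4

Step 2 — sample variances and covariances s[i,j] = (1/(n-1)) · Σ_k (x_{k,i} - mean_i) · (x_{k,j} - mean_j), with n-1 = 4:
  s[X_1,X_1] = ((0.6)·(0.6) + (-1.4)·(-1.4) + (-0.4)·(-0.4) + (-1.4)·(-1.4) + (2.6)·(2.6)) / 4 = 11.2/4 = 2.8
  s[X_1,X_2] = ((0.6)·(2.6) + (-1.4)·(-2.4) + (-0.4)·(-0.4) + (-1.4)·(-1.4) + (2.6)·(1.6)) / 4 = 11.2/4 = 2.8
  s[X_2,X_2] = ((2.6)·(2.6) + (-2.4)·(-2.4) + (-0.4)·(-0.4) + (-1.4)·(-1.4) + (1.6)·(1.6)) / 4 = 17.2/4 = 4.3
  Sample standard deviations s_i = √(s[i,i]):
  s(X_1) = √(2.8) = 1.6733
  s(X_2) = √(4.3) = 2.0736

Step 3 — r_{ij} = s_{ij} / (s_i · s_j):
  r[X_1,X_1] = 1 (diagonal).
  r[X_1,X_2] = 2.8 / (1.6733 · 2.0736) = 2.8 / 3.4699 = 0.8069
  r[X_2,X_2] = 1 (diagonal).

R is symmetric with unit diagonal. Assembling:

R = [[1, 0.8069],
 [0.8069, 1]]


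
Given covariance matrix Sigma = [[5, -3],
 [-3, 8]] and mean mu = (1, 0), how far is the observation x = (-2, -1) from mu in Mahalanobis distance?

Step 1 — centre the observation: (x - mu) = (-3, -1).

Step 2 — invert Sigma. det(Sigma) = 5·8 - (-3)² = 31.
  Sigma^{-1} = (1/det) · [[d, -b], [-b, a]] = [[0.2581, 0.0968],
 [0.0968, 0.1613]].

Step 3 — form the quadratic (x - mu)^T · Sigma^{-1} · (x - mu):
  Sigma^{-1} · (x - mu) = (-0.871, -0.4516).
  (x - mu)^T · [Sigma^{-1} · (x - mu)] = (-3)·(-0.871) + (-1)·(-0.4516) = 3.0645.

Step 4 — take square root: d = √(3.0645) ≈ 1.7506.

d(x, mu) = √(3.0645) ≈ 1.7506


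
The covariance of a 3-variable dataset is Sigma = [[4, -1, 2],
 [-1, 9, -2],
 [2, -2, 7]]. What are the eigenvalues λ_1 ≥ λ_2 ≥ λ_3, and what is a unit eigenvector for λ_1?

Step 1 — characteristic polynomial p(λ) = det(λI - Sigma) = λ³ - tr·λ² + c_1·λ - det, where tr = trace, c_1 = sum of the principal 2×2 minors, det = det(Sigma):
  tr = 4 + 9 + 7 = 20,
  c_1 = (4·9 - (-1)²) + (4·7 - (2)²) + (9·7 - (-2)²) = 35 + 24 + 59 = 118,
  det = 4·(9·7 - (-2)²) - (-1)·((-1)·7 - (-2)·(2)) + (2)·((-1)·(-2) - 9·(2)) = 4·(59) - (-1)·(-3) + (2)·(-16) = 201.
  So p(λ) = λ³ - 20λ² + 118λ - 201.
Step 2 — look for an integer root (rational root theorem: any rational root is an integer divisor of 201). Testing λ = 3:
  p(3) = 27 - 180 + 354 - 201 = 0  ✓
  Dividing out (λ - 3): p(λ) = (λ - 3)(λ² - 17λ + 67).
Step 3 — remaining eigenvalues from the quadratic λ² - 17λ + 67 = 0:
  Δ = 17² - 4·67 = 289 - 268 = 21,  λ = (17 ± √21)/2 = (17 ± 4.5826)/2 ≈ 10.7913 or 6.2087.
  Sorted: λ_1 = 10.7913,  λ_2 = 6.2087,  λ_3 = 3  (check: sum = 20 = tr ✓).

Step 4 — unit eigenvector for λ_1 ≈ 10.7913: v spans the null space of (Sigma - λ_1 I), whose rows are
  r_1 = (-6.7913, -1, 2),  r_2 = (-1, -1.7913, -2),  r_3 = (2, -2, -3.7913).
  v is orthogonal to every row, so take v ∝ r_1 × r_2 = ((-1)·(-2) - (2)·(-1.7913), (2)·(-1) - (-6.7913)·(-2), (-6.7913)·(-1.7913) - (-1)·(-1)) ≈ (5.5826, -15.5826, 11.1652).
  Let u = (5.5826, -15.5826, 11.1652).
  ||u|| = √((5.5826)² + (-15.5826)² + (11.1652)²) = √(398.6424) ≈ 19.966,  v_1 = u/||u|| ≈ (0.2796, -0.7805, 0.5592) (||v_1|| = 1).

λ_1 = 10.7913,  λ_2 = 6.2087,  λ_3 = 3;  v_1 ≈ (0.2796, -0.7805, 0.5592)


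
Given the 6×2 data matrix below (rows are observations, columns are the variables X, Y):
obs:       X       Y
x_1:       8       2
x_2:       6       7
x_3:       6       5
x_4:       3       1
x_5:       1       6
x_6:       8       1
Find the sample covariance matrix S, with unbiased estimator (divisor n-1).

Step 1 — column means:
  mean(X) = (8 + 6 + 6 + 3 + 1 + 8) / 6 = 32/6 = 5.3333
  mean(Y) = (2 + 7 + 5 + 1 + 6 + 1) / 6 = 22/6 = 3.6667

Step 2 — sample covariance S[i,j] = (1/(n-1)) · Σ_k (x_{k,i} - mean_i) · (x_{k,j} - mean_j), with n-1 = 5.
  S[X,X] = ((2.6667)·(2.6667) + (0.6667)·(0.6667) + (0.6667)·(0.6667) + (-2.3333)·(-2.3333) + (-4.3333)·(-4.3333) + (2.6667)·(2.6667)) / 5 = 39.3333/5 = 7.8667
  S[X,Y] = ((2.6667)·(-1.6667) + (0.6667)·(3.3333) + (0.6667)·(1.3333) + (-2.3333)·(-2.6667) + (-4.3333)·(2.3333) + (2.6667)·(-2.6667)) / 5 = -12.3333/5 = -2.4667
  S[Y,Y] = ((-1.6667)·(-1.6667) + (3.3333)·(3.3333) + (1.3333)·(1.3333) + (-2.6667)·(-2.6667) + (2.3333)·(2.3333) + (-2.6667)·(-2.6667)) / 5 = 35.3333/5 = 7.0667

S is symmetric (S[j,i] = S[i,j]). Assembling:

S = [[7.8667, -2.4667],
 [-2.4667, 7.0667]]


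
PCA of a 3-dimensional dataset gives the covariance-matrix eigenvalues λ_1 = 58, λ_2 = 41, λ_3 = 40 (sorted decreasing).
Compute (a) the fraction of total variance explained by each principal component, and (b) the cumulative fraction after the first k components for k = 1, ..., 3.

Step 1 — total variance = trace(Sigma) = Σ λ_i = 58 + 41 + 40 = 139.

Step 2 — fraction explained by component i = λ_i / Σ λ:
  PC1: 58/139 = 0.4173
  PC2: 41/139 = 0.295
  PC3: 40/139 = 0.2878

Step 3 — cumulative fraction after k components = (λ_1 + ... + λ_k) / Σ λ:
  k = 1: 58/139 = 0.4173
  k = 2: (58 + 41)/139 = 99/139 = 0.7122
  k = 3: (58 + 41 + 40)/139 = 139/139 = 1

Summary (fraction, with percent):

explained: PC1 0.4173 (41.73%), PC2 0.295 (29.5%), PC3 0.2878 (28.78%);  cumulative: 0.4173, 0.7122, 1
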